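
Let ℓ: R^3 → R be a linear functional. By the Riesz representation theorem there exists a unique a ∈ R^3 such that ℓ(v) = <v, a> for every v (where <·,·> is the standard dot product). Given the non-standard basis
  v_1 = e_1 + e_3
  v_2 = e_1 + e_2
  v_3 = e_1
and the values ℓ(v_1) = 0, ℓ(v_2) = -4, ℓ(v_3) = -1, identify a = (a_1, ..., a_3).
a = (-1, -3, 1)

Write a = (a_1, ..., a_3) in the standard basis. For each basis vector v_i, ℓ(v_i) = <v_i, a> is a linear equation in the a_j's. Collect the n equations into a matrix system V a = ℓ, where row i of V is v_i (expressed in the standard basis). Since V is invertible (lower-triangular with 1s on the diagonal, up to permutation), solve by back-substitution:
  V =
[[1, 0, 1],
 [1, 1, 0],
 [1, 0, 0]]
  V a = (0, -4, -1)
Solving gives a = (-1, -3, 1).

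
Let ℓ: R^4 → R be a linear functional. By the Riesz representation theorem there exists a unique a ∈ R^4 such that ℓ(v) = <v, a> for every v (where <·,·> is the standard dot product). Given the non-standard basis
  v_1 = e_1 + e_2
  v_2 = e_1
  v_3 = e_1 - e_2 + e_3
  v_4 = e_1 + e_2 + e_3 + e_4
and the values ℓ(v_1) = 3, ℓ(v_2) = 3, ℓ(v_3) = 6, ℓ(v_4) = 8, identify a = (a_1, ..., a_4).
a = (3, 0, 3, 2)

Write a = (a_1, ..., a_4) in the standard basis. For each basis vector v_i, ℓ(v_i) = <v_i, a> is a linear equation in the a_j's. Collect the n equations into a matrix system V a = ℓ, where row i of V is v_i (expressed in the standard basis). Since V is invertible (lower-triangular with 1s on the diagonal, up to permutation), solve by back-substitution:
  V =
[[1, 1, 0, 0],
 [1, 0, 0, 0],
 [1, -1, 1, 0],
 [1, 1, 1, 1]]
  V a = (3, 3, 6, 8)
Solving gives a = (3, 0, 3, 2).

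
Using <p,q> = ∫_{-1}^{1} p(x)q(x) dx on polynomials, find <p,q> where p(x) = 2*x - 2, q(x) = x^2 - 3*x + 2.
<p,q> = -40/3

Expand the product: p(x)·q(x) = 2*x^3 - 8*x^2 + 10*x - 4.
∫_{-1}^{1} of each monomial x^k gives [2/(k+1) if k even, 0 if k odd]. Integrating term-by-term (or equivalently evaluating the antiderivative F(x) = x^4/2 - 8*x^3/3 + 5*x^2 - 4*x at the endpoints):
  F(1) − F(−1) = -7/6 − (73/6) = -40/3.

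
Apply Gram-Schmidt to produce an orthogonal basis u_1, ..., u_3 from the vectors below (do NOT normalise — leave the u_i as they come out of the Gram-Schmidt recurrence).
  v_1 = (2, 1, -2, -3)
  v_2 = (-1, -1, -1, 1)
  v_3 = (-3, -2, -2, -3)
Orthogonal basis:
  u_1 = (2, 1, -2, -3)
  u_2 = (-5/9, -7/9, -13/9, 1/3)
  u_3 = (-37/14, -1, 13/14, -19/7)

Apply the Gram-Schmidt recurrence
  u_1 = v_1
  u_i = v_i − Σ_{j<i} ((v_i · u_j) / (u_j · u_j)) · u_j.

Step by step this gives:
  u_1 = (2, 1, -2, -3)
  u_2 = (-5/9, -7/9, -13/9, 1/3)
  u_3 = (-37/14, -1, 13/14, -19/7)

Orthogonality check:
  u_2 · u_1 = 0 (should be 0)
  u_3 · u_1 = 0 (should be 0)
  u_3 · u_2 = 0 (should be 0)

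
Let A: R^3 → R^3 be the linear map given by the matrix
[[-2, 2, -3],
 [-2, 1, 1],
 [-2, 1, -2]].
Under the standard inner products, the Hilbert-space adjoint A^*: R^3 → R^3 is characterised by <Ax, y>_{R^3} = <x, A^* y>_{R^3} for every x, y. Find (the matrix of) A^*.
A^* = A^T =
[[-2, -2, -2],
 [2, 1, 1],
 [-3, 1, -2]]

For real matrices with standard dot products, the defining identity <Ax, y> = <x, A^* y> gives (Ax)^T y = x^T (A^*) y, i.e. x^T A^T y = x^T (A^*) y. Since this holds for all x, y, we must have A^* = A^T. Therefore
A^* =
[[-2, -2, -2],
 [2, 1, 1],
 [-3, 1, -2]].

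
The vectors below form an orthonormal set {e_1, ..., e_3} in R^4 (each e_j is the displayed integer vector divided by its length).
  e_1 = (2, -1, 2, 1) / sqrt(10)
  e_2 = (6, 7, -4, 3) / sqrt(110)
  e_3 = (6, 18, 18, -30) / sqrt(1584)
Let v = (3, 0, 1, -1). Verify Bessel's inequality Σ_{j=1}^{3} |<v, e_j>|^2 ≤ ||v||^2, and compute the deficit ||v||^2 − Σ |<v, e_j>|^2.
Σ |<v, e_j>|^2 = 35/4; ||v||^2 = 11; deficit = 9/4

Write each e_j = u_j / sqrt(<u_j, u_j>) where u_j is the displayed integer vector. Then <v, e_j> = <v, u_j> / sqrt(<u_j, u_j>), so |<v, e_j>|^2 = <v, u_j>^2 / <u_j, u_j>.
Coefficients: <v, e_1> = 7/sqrt(10), <v, e_2> = 11/sqrt(110), <v, e_3> = 66/sqrt(1584).
Square and sum: Σ |<v, e_j>|^2 = 35/4.
Compute ||v||^2 = v·v = 11.
Deficit = 11 − 35/4 = 9/4 ≥ 0, confirming Bessel's inequality. (The deficit equals ||v − Σ <v,e_j> e_j||^2, the squared distance from v to span{e_j}.)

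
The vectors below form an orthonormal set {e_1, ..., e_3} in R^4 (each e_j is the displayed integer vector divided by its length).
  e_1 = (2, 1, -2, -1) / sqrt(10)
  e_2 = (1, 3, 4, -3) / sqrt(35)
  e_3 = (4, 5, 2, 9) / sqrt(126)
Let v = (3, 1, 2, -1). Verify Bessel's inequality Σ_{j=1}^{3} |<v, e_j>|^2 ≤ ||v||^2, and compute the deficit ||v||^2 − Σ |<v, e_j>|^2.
Σ |<v, e_j>|^2 = 11; ||v||^2 = 15; deficit = 4

Write each e_j = u_j / sqrt(<u_j, u_j>) where u_j is the displayed integer vector. Then <v, e_j> = <v, u_j> / sqrt(<u_j, u_j>), so |<v, e_j>|^2 = <v, u_j>^2 / <u_j, u_j>.
Coefficients: <v, e_1> = 4/sqrt(10), <v, e_2> = 17/sqrt(35), <v, e_3> = 12/sqrt(126).
Square and sum: Σ |<v, e_j>|^2 = 11.
Compute ||v||^2 = v·v = 15.
Deficit = 15 − 11 = 4 ≥ 0, confirming Bessel's inequality. (The deficit equals ||v − Σ <v,e_j> e_j||^2, the squared distance from v to span{e_j}.)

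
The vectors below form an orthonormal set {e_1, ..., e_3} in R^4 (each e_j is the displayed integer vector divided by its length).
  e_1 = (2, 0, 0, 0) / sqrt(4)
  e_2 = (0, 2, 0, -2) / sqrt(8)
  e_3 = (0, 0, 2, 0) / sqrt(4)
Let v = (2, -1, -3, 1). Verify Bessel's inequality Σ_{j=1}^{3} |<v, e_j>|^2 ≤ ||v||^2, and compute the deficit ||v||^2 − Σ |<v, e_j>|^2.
Σ |<v, e_j>|^2 = 15; ||v||^2 = 15; deficit = 0

Write each e_j = u_j / sqrt(<u_j, u_j>) where u_j is the displayed integer vector. Then <v, e_j> = <v, u_j> / sqrt(<u_j, u_j>), so |<v, e_j>|^2 = <v, u_j>^2 / <u_j, u_j>.
Coefficients: <v, e_1> = 4/sqrt(4), <v, e_2> = -4/sqrt(8), <v, e_3> = -6/sqrt(4).
Square and sum: Σ |<v, e_j>|^2 = 15.
Compute ||v||^2 = v·v = 15.
Deficit = 15 − 15 = 0 ≥ 0, confirming Bessel's inequality. (The deficit equals ||v − Σ <v,e_j> e_j||^2, the squared distance from v to span{e_j}.)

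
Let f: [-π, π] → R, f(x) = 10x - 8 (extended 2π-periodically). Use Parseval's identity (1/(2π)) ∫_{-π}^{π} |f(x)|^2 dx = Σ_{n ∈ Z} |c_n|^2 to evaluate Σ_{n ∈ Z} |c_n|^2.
Σ |c_n|^2 = 100π^2/3 + 64

Expand and integrate term by term over [-π, π]:
  ∫ (10x)^2 dx = 100·(2π^3/3); ∫ 2·10·(-8)·x dx = 0 (odd integrand); ∫ (-8)^2 dx = 64·2π.
So (1/(2π)) ∫_{-π}^{π} (10x - 8)^2 dx = 100π^2/3 + 64 = 100π^2/3 + 64.
Parseval ⇒ Σ |c_n|^2 = 100π^2/3 + 64.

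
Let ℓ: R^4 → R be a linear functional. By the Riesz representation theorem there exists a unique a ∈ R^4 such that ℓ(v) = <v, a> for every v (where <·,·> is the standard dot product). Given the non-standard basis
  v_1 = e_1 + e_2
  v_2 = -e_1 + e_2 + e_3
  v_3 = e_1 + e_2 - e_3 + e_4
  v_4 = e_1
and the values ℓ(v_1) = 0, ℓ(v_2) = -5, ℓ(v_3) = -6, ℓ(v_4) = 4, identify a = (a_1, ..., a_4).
a = (4, -4, 3, -3)

Write a = (a_1, ..., a_4) in the standard basis. For each basis vector v_i, ℓ(v_i) = <v_i, a> is a linear equation in the a_j's. Collect the n equations into a matrix system V a = ℓ, where row i of V is v_i (expressed in the standard basis). Since V is invertible (lower-triangular with 1s on the diagonal, up to permutation), solve by back-substitution:
  V =
[[1, 1, 0, 0],
 [-1, 1, 1, 0],
 [1, 1, -1, 1],
 [1, 0, 0, 0]]
  V a = (0, -5, -6, 4)
Solving gives a = (4, -4, 3, -3).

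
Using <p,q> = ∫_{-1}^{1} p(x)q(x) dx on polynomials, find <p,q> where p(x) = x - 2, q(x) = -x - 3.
<p,q> = 34/3

Expand the product: p(x)·q(x) = -x^2 - x + 6.
∫_{-1}^{1} of each monomial x^k gives [2/(k+1) if k even, 0 if k odd]. Integrating term-by-term (or equivalently evaluating the antiderivative F(x) = -x^3/3 - x^2/2 + 6*x at the endpoints):
  F(1) − F(−1) = 31/6 − (-37/6) = 34/3.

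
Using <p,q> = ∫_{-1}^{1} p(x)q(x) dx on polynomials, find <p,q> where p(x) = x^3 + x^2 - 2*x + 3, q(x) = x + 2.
<p,q> = 62/5

Expand the product: p(x)·q(x) = x^4 + 3*x^3 - x + 6.
∫_{-1}^{1} of each monomial x^k gives [2/(k+1) if k even, 0 if k odd]. Integrating term-by-term (or equivalently evaluating the antiderivative F(x) = x^5/5 + 3*x^4/4 - x^2/2 + 6*x at the endpoints):
  F(1) − F(−1) = 129/20 − (-119/20) = 62/5.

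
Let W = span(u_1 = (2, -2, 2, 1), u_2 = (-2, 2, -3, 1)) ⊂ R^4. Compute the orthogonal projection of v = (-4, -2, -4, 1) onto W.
proj_W(v) = (-22/13, 22/13, -188/65, 101/65)

Set up U = [u_1 | ... | u_2] ∈ R^(4×2). The projector onto W = col(U) is P = U (U^T U)^(-1) U^T.
Compute U^T U =
  [13, -13]
  [-13, 18],
and U^T v = (-11, 17).
Solve U^T U · c = U^T v for the coefficients: c = (23/65, 6/5). The projection is proj_W(v) = U c.
Check: (v - proj_W(v)) · u_1 = 0  (should be 0).
Check: (v - proj_W(v)) · u_2 = 0  (should be 0).
Result: proj_W(v) = (-22/13, 22/13, -188/65, 101/65).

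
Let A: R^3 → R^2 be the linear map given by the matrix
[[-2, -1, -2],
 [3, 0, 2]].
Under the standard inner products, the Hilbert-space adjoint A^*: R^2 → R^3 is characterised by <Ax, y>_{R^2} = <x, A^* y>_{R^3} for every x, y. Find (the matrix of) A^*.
A^* = A^T =
[[-2, 3],
 [-1, 0],
 [-2, 2]]

For real matrices with standard dot products, the defining identity <Ax, y> = <x, A^* y> gives (Ax)^T y = x^T (A^*) y, i.e. x^T A^T y = x^T (A^*) y. Since this holds for all x, y, we must have A^* = A^T. Therefore
A^* =
[[-2, 3],
 [-1, 0],
 [-2, 2]].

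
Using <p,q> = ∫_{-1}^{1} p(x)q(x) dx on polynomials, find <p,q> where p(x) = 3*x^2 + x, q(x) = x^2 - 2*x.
<p,q> = -2/15

Expand the product: p(x)·q(x) = 3*x^4 - 5*x^3 - 2*x^2.
∫_{-1}^{1} of each monomial x^k gives [2/(k+1) if k even, 0 if k odd]. Integrating term-by-term (or equivalently evaluating the antiderivative F(x) = 3*x^5/5 - 5*x^4/4 - 2*x^3/3 at the endpoints):
  F(1) − F(−1) = -79/60 − (-71/60) = -2/15.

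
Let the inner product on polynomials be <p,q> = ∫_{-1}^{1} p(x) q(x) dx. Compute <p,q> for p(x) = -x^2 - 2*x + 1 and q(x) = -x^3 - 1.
<p,q> = -8/15

Expand the product: p(x)·q(x) = x^5 + 2*x^4 - x^3 + x^2 + 2*x - 1.
∫_{-1}^{1} of each monomial x^k gives [2/(k+1) if k even, 0 if k odd]. Integrating term-by-term (or equivalently evaluating the antiderivative F(x) = x^6/6 + 2*x^5/5 - x^4/4 + x^3/3 + x^2 - x at the endpoints):
  F(1) − F(−1) = 13/20 − (71/60) = -8/15.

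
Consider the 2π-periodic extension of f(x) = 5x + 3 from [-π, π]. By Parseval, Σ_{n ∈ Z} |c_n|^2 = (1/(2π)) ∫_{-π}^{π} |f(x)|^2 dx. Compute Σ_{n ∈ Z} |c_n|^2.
Σ |c_n|^2 = 25π^2/3 + 9

Expand and integrate term by term over [-π, π]:
  ∫ (5x)^2 dx = 25·(2π^3/3); ∫ 2·5·(3)·x dx = 0 (odd integrand); ∫ 3^2 dx = 9·2π.
So (1/(2π)) ∫_{-π}^{π} (5x + 3)^2 dx = 25π^2/3 + 9 = 25π^2/3 + 9.
Parseval ⇒ Σ |c_n|^2 = 25π^2/3 + 9.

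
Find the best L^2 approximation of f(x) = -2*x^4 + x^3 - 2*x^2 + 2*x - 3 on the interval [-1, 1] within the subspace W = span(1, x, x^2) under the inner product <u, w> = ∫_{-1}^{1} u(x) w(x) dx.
g(x) = -26*x^2/7 + 13*x/5 - 99/35

The best approximation g ∈ W is the orthogonal projection of f onto W. Writing g = a_0 + a_1 x + a_2 x^2, the coefficients solve the normal equations G · a = b where
  G_{ij} = <φ_i, φ_j> and b_i = <f, φ_i>, with φ_0 = 1, φ_1 = x, φ_2 = x^2.
G =
  [2, 0, 2/3]
  [0, 2/3, 0]
  [2/3, 0, 2/5],
b = (-122/15, 26/15, -118/35).
Solving gives a_0 = -99/35, a_1 = 13/5, a_2 = -26/7, so
  g(x) = -26*x^2/7 + 13*x/5 - 99/35.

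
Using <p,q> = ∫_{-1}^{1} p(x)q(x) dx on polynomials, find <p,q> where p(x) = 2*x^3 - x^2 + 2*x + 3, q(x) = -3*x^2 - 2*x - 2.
<p,q> = -296/15

Expand the product: p(x)·q(x) = -6*x^5 - x^4 - 8*x^3 - 11*x^2 - 10*x - 6.
∫_{-1}^{1} of each monomial x^k gives [2/(k+1) if k even, 0 if k odd]. Integrating term-by-term (or equivalently evaluating the antiderivative F(x) = -x^6 - x^5/5 - 2*x^4 - 11*x^3/3 - 5*x^2 - 6*x at the endpoints):
  F(1) − F(−1) = -268/15 − (28/15) = -296/15.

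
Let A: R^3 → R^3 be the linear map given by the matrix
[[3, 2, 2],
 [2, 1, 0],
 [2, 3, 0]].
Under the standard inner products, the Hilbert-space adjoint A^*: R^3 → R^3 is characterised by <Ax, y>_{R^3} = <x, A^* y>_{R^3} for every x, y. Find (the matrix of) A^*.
A^* = A^T =
[[3, 2, 2],
 [2, 1, 3],
 [2, 0, 0]]

For real matrices with standard dot products, the defining identity <Ax, y> = <x, A^* y> gives (Ax)^T y = x^T (A^*) y, i.e. x^T A^T y = x^T (A^*) y. Since this holds for all x, y, we must have A^* = A^T. Therefore
A^* =
[[3, 2, 2],
 [2, 1, 3],
 [2, 0, 0]].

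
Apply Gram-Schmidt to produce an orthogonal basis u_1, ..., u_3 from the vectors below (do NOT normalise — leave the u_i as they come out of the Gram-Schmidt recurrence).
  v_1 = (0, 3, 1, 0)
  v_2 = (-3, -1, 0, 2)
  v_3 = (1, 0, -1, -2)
Orthogonal basis:
  u_1 = (0, 3, 1, 0)
  u_2 = (-3, -1/10, 3/10, 2)
  u_3 = (-88/131, 32/131, -96/131, -116/131)

Apply the Gram-Schmidt recurrence
  u_1 = v_1
  u_i = v_i − Σ_{j<i} ((v_i · u_j) / (u_j · u_j)) · u_j.

Step by step this gives:
  u_1 = (0, 3, 1, 0)
  u_2 = (-3, -1/10, 3/10, 2)
  u_3 = (-88/131, 32/131, -96/131, -116/131)

Orthogonality check:
  u_2 · u_1 = 0 (should be 0)
  u_3 · u_1 = 0 (should be 0)
  u_3 · u_2 = 0 (should be 0)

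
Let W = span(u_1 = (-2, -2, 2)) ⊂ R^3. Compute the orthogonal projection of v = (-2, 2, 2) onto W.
proj_W(v) = (-2/3, -2/3, 2/3)

Set up U = [u_1 | ... | u_1] ∈ R^(3×1). The projector onto W = col(U) is P = U (U^T U)^(-1) U^T.
Compute U^T U =
  [12],
and U^T v = (4).
Solve U^T U · c = U^T v for the coefficients: c = (1/3). The projection is proj_W(v) = U c.
Check: (v - proj_W(v)) · u_1 = 0  (should be 0).
Result: proj_W(v) = (-2/3, -2/3, 2/3).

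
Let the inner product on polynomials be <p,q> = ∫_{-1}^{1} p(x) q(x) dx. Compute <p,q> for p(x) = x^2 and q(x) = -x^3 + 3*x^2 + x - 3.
<p,q> = -4/5

Expand the product: p(x)·q(x) = -x^5 + 3*x^4 + x^3 - 3*x^2.
∫_{-1}^{1} of each monomial x^k gives [2/(k+1) if k even, 0 if k odd]. Integrating term-by-term (or equivalently evaluating the antiderivative F(x) = -x^6/6 + 3*x^5/5 + x^4/4 - x^3 at the endpoints):
  F(1) − F(−1) = -19/60 − (29/60) = -4/5.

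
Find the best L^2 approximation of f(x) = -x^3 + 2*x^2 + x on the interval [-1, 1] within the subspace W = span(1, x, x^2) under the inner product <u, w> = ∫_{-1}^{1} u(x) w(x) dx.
g(x) = 2*x^2 + 2*x/5

The best approximation g ∈ W is the orthogonal projection of f onto W. Writing g = a_0 + a_1 x + a_2 x^2, the coefficients solve the normal equations G · a = b where
  G_{ij} = <φ_i, φ_j> and b_i = <f, φ_i>, with φ_0 = 1, φ_1 = x, φ_2 = x^2.
G =
  [2, 0, 2/3]
  [0, 2/3, 0]
  [2/3, 0, 2/5],
b = (4/3, 4/15, 4/5).
Solving gives a_0 = 0, a_1 = 2/5, a_2 = 2, so
  g(x) = 2*x^2 + 2*x/5.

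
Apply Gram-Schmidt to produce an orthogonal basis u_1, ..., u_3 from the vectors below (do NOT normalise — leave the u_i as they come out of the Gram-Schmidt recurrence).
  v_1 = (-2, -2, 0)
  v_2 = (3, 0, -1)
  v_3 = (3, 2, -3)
Orthogonal basis:
  u_1 = (-2, -2, 0)
  u_2 = (3/2, -3/2, -1)
  u_3 = (-8/11, 8/11, -24/11)

Apply the Gram-Schmidt recurrence
  u_1 = v_1
  u_i = v_i − Σ_{j<i} ((v_i · u_j) / (u_j · u_j)) · u_j.

Step by step this gives:
  u_1 = (-2, -2, 0)
  u_2 = (3/2, -3/2, -1)
  u_3 = (-8/11, 8/11, -24/11)

Orthogonality check:
  u_2 · u_1 = 0 (should be 0)
  u_3 · u_1 = 0 (should be 0)
  u_3 · u_2 = 0 (should be 0)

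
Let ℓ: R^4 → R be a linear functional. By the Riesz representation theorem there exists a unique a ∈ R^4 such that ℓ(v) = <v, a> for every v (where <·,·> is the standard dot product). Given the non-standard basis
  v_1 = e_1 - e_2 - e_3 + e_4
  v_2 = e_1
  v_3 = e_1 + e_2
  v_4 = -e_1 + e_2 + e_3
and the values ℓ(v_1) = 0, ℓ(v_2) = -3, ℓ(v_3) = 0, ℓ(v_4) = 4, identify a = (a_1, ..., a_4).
a = (-3, 3, -2, 4)

Write a = (a_1, ..., a_4) in the standard basis. For each basis vector v_i, ℓ(v_i) = <v_i, a> is a linear equation in the a_j's. Collect the n equations into a matrix system V a = ℓ, where row i of V is v_i (expressed in the standard basis). Since V is invertible (lower-triangular with 1s on the diagonal, up to permutation), solve by back-substitution:
  V =
[[1, -1, -1, 1],
 [1, 0, 0, 0],
 [1, 1, 0, 0],
 [-1, 1, 1, 0]]
  V a = (0, -3, 0, 4)
Solving gives a = (-3, 3, -2, 4).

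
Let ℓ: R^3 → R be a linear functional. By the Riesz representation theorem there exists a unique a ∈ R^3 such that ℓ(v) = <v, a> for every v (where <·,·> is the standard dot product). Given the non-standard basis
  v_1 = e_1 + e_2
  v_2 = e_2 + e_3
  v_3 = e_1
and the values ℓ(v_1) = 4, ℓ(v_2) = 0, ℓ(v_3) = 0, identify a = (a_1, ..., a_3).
a = (0, 4, -4)

Write a = (a_1, ..., a_3) in the standard basis. For each basis vector v_i, ℓ(v_i) = <v_i, a> is a linear equation in the a_j's. Collect the n equations into a matrix system V a = ℓ, where row i of V is v_i (expressed in the standard basis). Since V is invertible (lower-triangular with 1s on the diagonal, up to permutation), solve by back-substitution:
  V =
[[1, 1, 0],
 [0, 1, 1],
 [1, 0, 0]]
  V a = (4, 0, 0)
Solving gives a = (0, 4, -4).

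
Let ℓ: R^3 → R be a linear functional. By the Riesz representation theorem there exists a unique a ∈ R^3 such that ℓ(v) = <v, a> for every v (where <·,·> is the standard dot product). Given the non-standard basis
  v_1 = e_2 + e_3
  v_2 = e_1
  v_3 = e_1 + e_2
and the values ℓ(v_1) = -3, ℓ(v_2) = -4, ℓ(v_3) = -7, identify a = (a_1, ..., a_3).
a = (-4, -3, 0)

Write a = (a_1, ..., a_3) in the standard basis. For each basis vector v_i, ℓ(v_i) = <v_i, a> is a linear equation in the a_j's. Collect the n equations into a matrix system V a = ℓ, where row i of V is v_i (expressed in the standard basis). Since V is invertible (lower-triangular with 1s on the diagonal, up to permutation), solve by back-substitution:
  V =
[[0, 1, 1],
 [1, 0, 0],
 [1, 1, 0]]
  V a = (-3, -4, -7)
Solving gives a = (-4, -3, 0).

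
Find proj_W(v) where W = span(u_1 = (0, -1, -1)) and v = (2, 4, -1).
proj_W(v) = (0, 3/2, 3/2)

Set up U = [u_1 | ... | u_1] ∈ R^(3×1). The projector onto W = col(U) is P = U (U^T U)^(-1) U^T.
Compute U^T U =
  [2],
and U^T v = (-3).
Solve U^T U · c = U^T v for the coefficients: c = (-3/2). The projection is proj_W(v) = U c.
Check: (v - proj_W(v)) · u_1 = 0  (should be 0).
Result: proj_W(v) = (0, 3/2, 3/2).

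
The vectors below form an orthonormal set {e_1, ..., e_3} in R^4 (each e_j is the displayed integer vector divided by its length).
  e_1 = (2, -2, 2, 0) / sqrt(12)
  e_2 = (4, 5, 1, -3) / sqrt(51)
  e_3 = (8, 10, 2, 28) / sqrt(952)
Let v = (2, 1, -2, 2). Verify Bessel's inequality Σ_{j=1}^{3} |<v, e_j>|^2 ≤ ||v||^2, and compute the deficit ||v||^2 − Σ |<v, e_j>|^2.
Σ |<v, e_j>|^2 = 101/14; ||v||^2 = 13; deficit = 81/14

Write each e_j = u_j / sqrt(<u_j, u_j>) where u_j is the displayed integer vector. Then <v, e_j> = <v, u_j> / sqrt(<u_j, u_j>), so |<v, e_j>|^2 = <v, u_j>^2 / <u_j, u_j>.
Coefficients: <v, e_1> = -2/sqrt(12), <v, e_2> = 5/sqrt(51), <v, e_3> = 78/sqrt(952).
Square and sum: Σ |<v, e_j>|^2 = 101/14.
Compute ||v||^2 = v·v = 13.
Deficit = 13 − 101/14 = 81/14 ≥ 0, confirming Bessel's inequality. (The deficit equals ||v − Σ <v,e_j> e_j||^2, the squared distance from v to span{e_j}.)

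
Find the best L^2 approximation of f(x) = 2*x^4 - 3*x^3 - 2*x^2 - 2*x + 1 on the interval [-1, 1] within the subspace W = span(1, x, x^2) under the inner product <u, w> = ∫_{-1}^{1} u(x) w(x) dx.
g(x) = -2*x^2/7 - 19*x/5 + 29/35

The best approximation g ∈ W is the orthogonal projection of f onto W. Writing g = a_0 + a_1 x + a_2 x^2, the coefficients solve the normal equations G · a = b where
  G_{ij} = <φ_i, φ_j> and b_i = <f, φ_i>, with φ_0 = 1, φ_1 = x, φ_2 = x^2.
G =
  [2, 0, 2/3]
  [0, 2/3, 0]
  [2/3, 0, 2/5],
b = (22/15, -38/15, 46/105).
Solving gives a_0 = 29/35, a_1 = -19/5, a_2 = -2/7, so
  g(x) = -2*x^2/7 - 19*x/5 + 29/35.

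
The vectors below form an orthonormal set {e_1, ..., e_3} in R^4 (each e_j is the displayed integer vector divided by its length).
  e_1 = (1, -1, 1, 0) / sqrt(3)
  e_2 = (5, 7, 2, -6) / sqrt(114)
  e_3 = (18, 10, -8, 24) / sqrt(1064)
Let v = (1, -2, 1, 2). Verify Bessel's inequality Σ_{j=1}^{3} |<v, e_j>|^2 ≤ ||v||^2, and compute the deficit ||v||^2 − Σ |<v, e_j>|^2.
Σ |<v, e_j>|^2 = 69/7; ||v||^2 = 10; deficit = 1/7

Write each e_j = u_j / sqrt(<u_j, u_j>) where u_j is the displayed integer vector. Then <v, e_j> = <v, u_j> / sqrt(<u_j, u_j>), so |<v, e_j>|^2 = <v, u_j>^2 / <u_j, u_j>.
Coefficients: <v, e_1> = 4/sqrt(3), <v, e_2> = -19/sqrt(114), <v, e_3> = 38/sqrt(1064).
Square and sum: Σ |<v, e_j>|^2 = 69/7.
Compute ||v||^2 = v·v = 10.
Deficit = 10 − 69/7 = 1/7 ≥ 0, confirming Bessel's inequality. (The deficit equals ||v − Σ <v,e_j> e_j||^2, the squared distance from v to span{e_j}.)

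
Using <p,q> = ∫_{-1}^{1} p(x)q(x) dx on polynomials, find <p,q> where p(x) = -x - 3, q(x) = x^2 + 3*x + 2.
<p,q> = -16

Expand the product: p(x)·q(x) = -x^3 - 6*x^2 - 11*x - 6.
∫_{-1}^{1} of each monomial x^k gives [2/(k+1) if k even, 0 if k odd]. Integrating term-by-term (or equivalently evaluating the antiderivative F(x) = -x^4/4 - 2*x^3 - 11*x^2/2 - 6*x at the endpoints):
  F(1) − F(−1) = -55/4 − (9/4) = -16.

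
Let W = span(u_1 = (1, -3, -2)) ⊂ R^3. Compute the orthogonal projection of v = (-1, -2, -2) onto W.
proj_W(v) = (9/14, -27/14, -9/7)

Set up U = [u_1 | ... | u_1] ∈ R^(3×1). The projector onto W = col(U) is P = U (U^T U)^(-1) U^T.
Compute U^T U =
  [14],
and U^T v = (9).
Solve U^T U · c = U^T v for the coefficients: c = (9/14). The projection is proj_W(v) = U c.
Check: (v - proj_W(v)) · u_1 = 0  (should be 0).
Result: proj_W(v) = (9/14, -27/14, -9/7).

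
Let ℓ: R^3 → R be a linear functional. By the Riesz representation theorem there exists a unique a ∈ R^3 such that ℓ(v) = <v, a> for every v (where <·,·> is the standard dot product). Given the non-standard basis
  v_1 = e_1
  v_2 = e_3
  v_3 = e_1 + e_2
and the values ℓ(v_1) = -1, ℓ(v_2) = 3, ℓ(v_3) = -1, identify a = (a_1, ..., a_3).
a = (-1, 0, 3)

Write a = (a_1, ..., a_3) in the standard basis. For each basis vector v_i, ℓ(v_i) = <v_i, a> is a linear equation in the a_j's. Collect the n equations into a matrix system V a = ℓ, where row i of V is v_i (expressed in the standard basis). Since V is invertible (lower-triangular with 1s on the diagonal, up to permutation), solve by back-substitution:
  V =
[[1, 0, 0],
 [0, 0, 1],
 [1, 1, 0]]
  V a = (-1, 3, -1)
Solving gives a = (-1, 0, 3).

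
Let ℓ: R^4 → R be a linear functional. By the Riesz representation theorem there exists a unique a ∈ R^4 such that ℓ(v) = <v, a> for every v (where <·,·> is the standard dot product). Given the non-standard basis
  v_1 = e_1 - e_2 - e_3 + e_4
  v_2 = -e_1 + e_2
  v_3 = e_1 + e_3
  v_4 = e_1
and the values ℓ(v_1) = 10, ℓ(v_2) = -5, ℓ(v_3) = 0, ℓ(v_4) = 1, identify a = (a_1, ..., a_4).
a = (1, -4, -1, 4)

Write a = (a_1, ..., a_4) in the standard basis. For each basis vector v_i, ℓ(v_i) = <v_i, a> is a linear equation in the a_j's. Collect the n equations into a matrix system V a = ℓ, where row i of V is v_i (expressed in the standard basis). Since V is invertible (lower-triangular with 1s on the diagonal, up to permutation), solve by back-substitution:
  V =
[[1, -1, -1, 1],
 [-1, 1, 0, 0],
 [1, 0, 1, 0],
 [1, 0, 0, 0]]
  V a = (10, -5, 0, 1)
Solving gives a = (1, -4, -1, 4).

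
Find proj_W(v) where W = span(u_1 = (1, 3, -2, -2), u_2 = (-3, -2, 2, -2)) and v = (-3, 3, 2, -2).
proj_W(v) = (-59/33, 19/33, 2/11, -106/33)

Set up U = [u_1 | ... | u_2] ∈ R^(4×2). The projector onto W = col(U) is P = U (U^T U)^(-1) U^T.
Compute U^T U =
  [18, -9]
  [-9, 21],
and U^T v = (6, 11).
Solve U^T U · c = U^T v for the coefficients: c = (25/33, 28/33). The projection is proj_W(v) = U c.
Check: (v - proj_W(v)) · u_1 = 0  (should be 0).
Check: (v - proj_W(v)) · u_2 = 0  (should be 0).
Result: proj_W(v) = (-59/33, 19/33, 2/11, -106/33).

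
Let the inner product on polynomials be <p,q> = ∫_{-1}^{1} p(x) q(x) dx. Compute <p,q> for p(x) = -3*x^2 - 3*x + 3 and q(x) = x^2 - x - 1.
<p,q> = -6/5

Expand the product: p(x)·q(x) = -3*x^4 + 9*x^2 - 3.
∫_{-1}^{1} of each monomial x^k gives [2/(k+1) if k even, 0 if k odd]. Integrating term-by-term (or equivalently evaluating the antiderivative F(x) = -3*x^5/5 + 3*x^3 - 3*x at the endpoints):
  F(1) − F(−1) = -3/5 − (3/5) = -6/5.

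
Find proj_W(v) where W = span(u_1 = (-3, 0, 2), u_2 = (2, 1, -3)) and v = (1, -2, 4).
proj_W(v) = (15/19, -48/19, 70/19)

Set up U = [u_1 | ... | u_2] ∈ R^(3×2). The projector onto W = col(U) is P = U (U^T U)^(-1) U^T.
Compute U^T U =
  [13, -12]
  [-12, 14],
and U^T v = (5, -12).
Solve U^T U · c = U^T v for the coefficients: c = (-37/19, -48/19). The projection is proj_W(v) = U c.
Check: (v - proj_W(v)) · u_1 = 0  (should be 0).
Check: (v - proj_W(v)) · u_2 = 0  (should be 0).
Result: proj_W(v) = (15/19, -48/19, 70/19).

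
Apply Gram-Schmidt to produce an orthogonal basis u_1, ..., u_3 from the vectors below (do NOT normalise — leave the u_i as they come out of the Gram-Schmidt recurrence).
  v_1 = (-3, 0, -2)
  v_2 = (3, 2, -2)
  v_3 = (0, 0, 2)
Orthogonal basis:
  u_1 = (-3, 0, -2)
  u_2 = (24/13, 2, -36/13)
  u_3 = (-12/49, 36/49, 18/49)

Apply the Gram-Schmidt recurrence
  u_1 = v_1
  u_i = v_i − Σ_{j<i} ((v_i · u_j) / (u_j · u_j)) · u_j.

Step by step this gives:
  u_1 = (-3, 0, -2)
  u_2 = (24/13, 2, -36/13)
  u_3 = (-12/49, 36/49, 18/49)

Orthogonality check:
  u_2 · u_1 = 0 (should be 0)
  u_3 · u_1 = 0 (should be 0)
  u_3 · u_2 = 0 (should be 0)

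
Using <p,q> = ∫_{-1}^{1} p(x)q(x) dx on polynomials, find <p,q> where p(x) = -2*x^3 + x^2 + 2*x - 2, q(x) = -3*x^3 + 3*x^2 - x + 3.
<p,q> = -1472/105

Expand the product: p(x)·q(x) = 6*x^6 - 9*x^5 - x^4 + 5*x^3 - 5*x^2 + 8*x - 6.
∫_{-1}^{1} of each monomial x^k gives [2/(k+1) if k even, 0 if k odd]. Integrating term-by-term (or equivalently evaluating the antiderivative F(x) = 6*x^7/7 - 3*x^6/2 - x^5/5 + 5*x^4/4 - 5*x^3/3 + 4*x^2 - 6*x at the endpoints):
  F(1) − F(−1) = -1369/420 − (4519/420) = -1472/105.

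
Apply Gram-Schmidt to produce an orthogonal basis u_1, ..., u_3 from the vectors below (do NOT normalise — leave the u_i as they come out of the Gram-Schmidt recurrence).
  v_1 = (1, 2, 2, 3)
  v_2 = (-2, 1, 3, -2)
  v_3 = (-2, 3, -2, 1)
Orthogonal basis:
  u_1 = (1, 2, 2, 3)
  u_2 = (-2, 1, 3, -2)
  u_3 = (-41/18, 49/18, -13/6, 7/18)

Apply the Gram-Schmidt recurrence
  u_1 = v_1
  u_i = v_i − Σ_{j<i} ((v_i · u_j) / (u_j · u_j)) · u_j.

Step by step this gives:
  u_1 = (1, 2, 2, 3)
  u_2 = (-2, 1, 3, -2)
  u_3 = (-41/18, 49/18, -13/6, 7/18)

Orthogonality check:
  u_2 · u_1 = 0 (should be 0)
  u_3 · u_1 = 0 (should be 0)
  u_3 · u_2 = 0 (should be 0)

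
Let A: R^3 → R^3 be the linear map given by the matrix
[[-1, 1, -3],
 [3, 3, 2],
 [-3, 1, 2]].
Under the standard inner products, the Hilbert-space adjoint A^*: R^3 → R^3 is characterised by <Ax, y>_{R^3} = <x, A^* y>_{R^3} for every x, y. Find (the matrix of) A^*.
A^* = A^T =
[[-1, 3, -3],
 [1, 3, 1],
 [-3, 2, 2]]

For real matrices with standard dot products, the defining identity <Ax, y> = <x, A^* y> gives (Ax)^T y = x^T (A^*) y, i.e. x^T A^T y = x^T (A^*) y. Since this holds for all x, y, we must have A^* = A^T. Therefore
A^* =
[[-1, 3, -3],
 [1, 3, 1],
 [-3, 2, 2]].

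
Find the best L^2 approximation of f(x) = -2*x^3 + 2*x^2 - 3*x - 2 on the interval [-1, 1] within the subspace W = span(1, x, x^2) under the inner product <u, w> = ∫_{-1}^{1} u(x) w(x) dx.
g(x) = 2*x^2 - 21*x/5 - 2

The best approximation g ∈ W is the orthogonal projection of f onto W. Writing g = a_0 + a_1 x + a_2 x^2, the coefficients solve the normal equations G · a = b where
  G_{ij} = <φ_i, φ_j> and b_i = <f, φ_i>, with φ_0 = 1, φ_1 = x, φ_2 = x^2.
G =
  [2, 0, 2/3]
  [0, 2/3, 0]
  [2/3, 0, 2/5],
b = (-8/3, -14/5, -8/15).
Solving gives a_0 = -2, a_1 = -21/5, a_2 = 2, so
  g(x) = 2*x^2 - 21*x/5 - 2.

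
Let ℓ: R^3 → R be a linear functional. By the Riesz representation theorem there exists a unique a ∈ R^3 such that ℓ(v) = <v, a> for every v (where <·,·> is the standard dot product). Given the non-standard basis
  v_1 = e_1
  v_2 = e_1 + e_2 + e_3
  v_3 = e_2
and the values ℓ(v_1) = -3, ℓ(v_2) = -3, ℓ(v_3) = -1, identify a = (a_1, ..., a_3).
a = (-3, -1, 1)

Write a = (a_1, ..., a_3) in the standard basis. For each basis vector v_i, ℓ(v_i) = <v_i, a> is a linear equation in the a_j's. Collect the n equations into a matrix system V a = ℓ, where row i of V is v_i (expressed in the standard basis). Since V is invertible (lower-triangular with 1s on the diagonal, up to permutation), solve by back-substitution:
  V =
[[1, 0, 0],
 [1, 1, 1],
 [0, 1, 0]]
  V a = (-3, -3, -1)
Solving gives a = (-3, -1, 1).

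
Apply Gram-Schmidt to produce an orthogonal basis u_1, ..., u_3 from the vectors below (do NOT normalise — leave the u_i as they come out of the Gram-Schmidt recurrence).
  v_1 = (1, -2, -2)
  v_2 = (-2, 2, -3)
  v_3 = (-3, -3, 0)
Orthogonal basis:
  u_1 = (1, -2, -2)
  u_2 = (-2, 2, -3)
  u_3 = (-10/3, -7/3, 2/3)

Apply the Gram-Schmidt recurrence
  u_1 = v_1
  u_i = v_i − Σ_{j<i} ((v_i · u_j) / (u_j · u_j)) · u_j.

Step by step this gives:
  u_1 = (1, -2, -2)
  u_2 = (-2, 2, -3)
  u_3 = (-10/3, -7/3, 2/3)

Orthogonality check:
  u_2 · u_1 = 0 (should be 0)
  u_3 · u_1 = 0 (should be 0)
  u_3 · u_2 = 0 (should be 0)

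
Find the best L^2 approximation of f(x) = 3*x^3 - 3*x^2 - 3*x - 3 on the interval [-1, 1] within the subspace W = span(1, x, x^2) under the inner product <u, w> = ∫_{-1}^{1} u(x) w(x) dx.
g(x) = -3*x^2 - 6*x/5 - 3

The best approximation g ∈ W is the orthogonal projection of f onto W. Writing g = a_0 + a_1 x + a_2 x^2, the coefficients solve the normal equations G · a = b where
  G_{ij} = <φ_i, φ_j> and b_i = <f, φ_i>, with φ_0 = 1, φ_1 = x, φ_2 = x^2.
G =
  [2, 0, 2/3]
  [0, 2/3, 0]
  [2/3, 0, 2/5],
b = (-8, -4/5, -16/5).
Solving gives a_0 = -3, a_1 = -6/5, a_2 = -3, so
  g(x) = -3*x^2 - 6*x/5 - 3.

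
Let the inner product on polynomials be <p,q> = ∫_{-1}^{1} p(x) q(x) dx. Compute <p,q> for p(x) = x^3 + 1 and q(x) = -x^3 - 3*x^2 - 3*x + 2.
<p,q> = 18/35

Expand the product: p(x)·q(x) = -x^6 - 3*x^5 - 3*x^4 + x^3 - 3*x^2 - 3*x + 2.
∫_{-1}^{1} of each monomial x^k gives [2/(k+1) if k even, 0 if k odd]. Integrating term-by-term (or equivalently evaluating the antiderivative F(x) = -x^7/7 - x^6/2 - 3*x^5/5 + x^4/4 - x^3 - 3*x^2/2 + 2*x at the endpoints):
  F(1) − F(−1) = -209/140 − (-281/140) = 18/35.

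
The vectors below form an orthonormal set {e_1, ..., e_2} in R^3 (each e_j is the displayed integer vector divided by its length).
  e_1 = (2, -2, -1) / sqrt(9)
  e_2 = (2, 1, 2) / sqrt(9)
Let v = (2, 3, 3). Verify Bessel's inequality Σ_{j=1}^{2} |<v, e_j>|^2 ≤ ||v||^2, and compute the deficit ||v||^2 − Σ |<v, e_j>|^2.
Σ |<v, e_j>|^2 = 194/9; ||v||^2 = 22; deficit = 4/9

Write each e_j = u_j / sqrt(<u_j, u_j>) where u_j is the displayed integer vector. Then <v, e_j> = <v, u_j> / sqrt(<u_j, u_j>), so |<v, e_j>|^2 = <v, u_j>^2 / <u_j, u_j>.
Coefficients: <v, e_1> = -5/sqrt(9), <v, e_2> = 13/sqrt(9).
Square and sum: Σ |<v, e_j>|^2 = 194/9.
Compute ||v||^2 = v·v = 22.
Deficit = 22 − 194/9 = 4/9 ≥ 0, confirming Bessel's inequality. (The deficit equals ||v − Σ <v,e_j> e_j||^2, the squared distance from v to span{e_j}.)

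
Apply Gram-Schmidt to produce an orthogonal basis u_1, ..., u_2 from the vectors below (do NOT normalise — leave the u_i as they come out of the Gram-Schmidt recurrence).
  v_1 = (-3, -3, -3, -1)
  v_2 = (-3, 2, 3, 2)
Orthogonal basis:
  u_1 = (-3, -3, -3, -1)
  u_2 = (-27/7, 8/7, 15/7, 12/7)

Apply the Gram-Schmidt recurrence
  u_1 = v_1
  u_i = v_i − Σ_{j<i} ((v_i · u_j) / (u_j · u_j)) · u_j.

Step by step this gives:
  u_1 = (-3, -3, -3, -1)
  u_2 = (-27/7, 8/7, 15/7, 12/7)

Orthogonality check:
  u_2 · u_1 = 0 (should be 0)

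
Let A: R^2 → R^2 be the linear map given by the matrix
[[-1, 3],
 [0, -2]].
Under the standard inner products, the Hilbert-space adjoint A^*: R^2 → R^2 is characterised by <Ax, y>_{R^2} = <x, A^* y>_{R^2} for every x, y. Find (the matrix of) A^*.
A^* = A^T =
[[-1, 0],
 [3, -2]]

For real matrices with standard dot products, the defining identity <Ax, y> = <x, A^* y> gives (Ax)^T y = x^T (A^*) y, i.e. x^T A^T y = x^T (A^*) y. Since this holds for all x, y, we must have A^* = A^T. Therefore
A^* =
[[-1, 0],
 [3, -2]].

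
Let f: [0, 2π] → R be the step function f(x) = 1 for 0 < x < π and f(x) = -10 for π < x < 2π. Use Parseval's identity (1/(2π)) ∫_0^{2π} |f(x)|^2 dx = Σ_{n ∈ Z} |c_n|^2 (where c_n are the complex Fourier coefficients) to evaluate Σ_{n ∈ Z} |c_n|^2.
Σ |c_n|^2 = 101/2

Parseval equates the L^2 energy of f (normalised by 1/(2π)) with the ℓ^2 sum of its Fourier coefficients: (1/(2π)) ∫_0^{2π} |f|^2 = Σ |c_n|^2.
Compute the left side: (1/(2π)) [∫_0^π 1^2 dx + ∫_π^{2π} (-10)^2 dx] = (1/(2π)) · (1π + 100π) = (1 + 100)/2 = 101/2.
So Σ_{n ∈ Z} |c_n|^2 = 101/2.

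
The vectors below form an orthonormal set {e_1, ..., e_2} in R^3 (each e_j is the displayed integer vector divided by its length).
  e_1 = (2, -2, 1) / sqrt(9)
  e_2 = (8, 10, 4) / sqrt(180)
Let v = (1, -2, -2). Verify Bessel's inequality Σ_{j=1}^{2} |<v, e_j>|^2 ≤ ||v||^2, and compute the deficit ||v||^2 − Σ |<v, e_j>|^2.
Σ |<v, e_j>|^2 = 4; ||v||^2 = 9; deficit = 5

Write each e_j = u_j / sqrt(<u_j, u_j>) where u_j is the displayed integer vector. Then <v, e_j> = <v, u_j> / sqrt(<u_j, u_j>), so |<v, e_j>|^2 = <v, u_j>^2 / <u_j, u_j>.
Coefficients: <v, e_1> = 4/sqrt(9), <v, e_2> = -20/sqrt(180).
Square and sum: Σ |<v, e_j>|^2 = 4.
Compute ||v||^2 = v·v = 9.
Deficit = 9 − 4 = 5 ≥ 0, confirming Bessel's inequality. (The deficit equals ||v − Σ <v,e_j> e_j||^2, the squared distance from v to span{e_j}.)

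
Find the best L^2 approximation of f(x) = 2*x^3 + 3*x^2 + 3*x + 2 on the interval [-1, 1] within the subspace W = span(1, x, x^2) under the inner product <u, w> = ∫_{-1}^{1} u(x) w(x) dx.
g(x) = 3*x^2 + 21*x/5 + 2

The best approximation g ∈ W is the orthogonal projection of f onto W. Writing g = a_0 + a_1 x + a_2 x^2, the coefficients solve the normal equations G · a = b where
  G_{ij} = <φ_i, φ_j> and b_i = <f, φ_i>, with φ_0 = 1, φ_1 = x, φ_2 = x^2.
G =
  [2, 0, 2/3]
  [0, 2/3, 0]
  [2/3, 0, 2/5],
b = (6, 14/5, 38/15).
Solving gives a_0 = 2, a_1 = 21/5, a_2 = 3, so
  g(x) = 3*x^2 + 21*x/5 + 2.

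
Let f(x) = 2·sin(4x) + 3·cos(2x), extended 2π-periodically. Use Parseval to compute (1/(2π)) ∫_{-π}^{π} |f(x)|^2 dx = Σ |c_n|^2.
Σ |c_n|^2 = 13/2

Expand |f|^2 and use orthogonality of {sin(nx), cos(mx)} on [-π, π]:
  ∫_{-π}^{π} sin(nx)^2 dx = π, ∫ cos(mx)^2 dx = π, and cross terms integrate to 0.
So ∫_{-π}^{π} f(x)^2 dx = 2^2 · π + 3^2 · π = (4 + 9)π.
Divide by 2π: (4 + 9)/2 = 13/2.
By Parseval, this equals Σ |c_n|^2.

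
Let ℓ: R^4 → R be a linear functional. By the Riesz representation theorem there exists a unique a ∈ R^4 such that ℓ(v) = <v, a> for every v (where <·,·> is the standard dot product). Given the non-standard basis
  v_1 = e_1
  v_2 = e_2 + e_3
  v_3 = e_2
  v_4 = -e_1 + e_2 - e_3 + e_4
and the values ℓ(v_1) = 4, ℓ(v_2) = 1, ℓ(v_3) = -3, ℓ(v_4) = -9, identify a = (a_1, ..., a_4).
a = (4, -3, 4, 2)

Write a = (a_1, ..., a_4) in the standard basis. For each basis vector v_i, ℓ(v_i) = <v_i, a> is a linear equation in the a_j's. Collect the n equations into a matrix system V a = ℓ, where row i of V is v_i (expressed in the standard basis). Since V is invertible (lower-triangular with 1s on the diagonal, up to permutation), solve by back-substitution:
  V =
[[1, 0, 0, 0],
 [0, 1, 1, 0],
 [0, 1, 0, 0],
 [-1, 1, -1, 1]]
  V a = (4, 1, -3, -9)
Solving gives a = (4, -3, 4, 2).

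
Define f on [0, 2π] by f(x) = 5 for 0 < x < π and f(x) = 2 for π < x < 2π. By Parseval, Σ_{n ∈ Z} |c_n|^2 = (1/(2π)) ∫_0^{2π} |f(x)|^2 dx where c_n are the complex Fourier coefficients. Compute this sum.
Σ |c_n|^2 = 29/2

Parseval equates the L^2 energy of f (normalised by 1/(2π)) with the ℓ^2 sum of its Fourier coefficients: (1/(2π)) ∫_0^{2π} |f|^2 = Σ |c_n|^2.
Compute the left side: (1/(2π)) [∫_0^π 5^2 dx + ∫_π^{2π} 2^2 dx] = (1/(2π)) · (25π + 4π) = (25 + 4)/2 = 29/2.
So Σ_{n ∈ Z} |c_n|^2 = 29/2.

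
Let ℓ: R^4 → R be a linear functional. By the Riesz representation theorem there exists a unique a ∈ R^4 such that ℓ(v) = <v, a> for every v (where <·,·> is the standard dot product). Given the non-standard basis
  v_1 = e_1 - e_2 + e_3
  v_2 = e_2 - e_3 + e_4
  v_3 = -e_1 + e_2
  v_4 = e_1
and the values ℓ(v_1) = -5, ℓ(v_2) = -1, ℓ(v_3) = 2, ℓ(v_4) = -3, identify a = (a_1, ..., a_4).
a = (-3, -1, -3, -3)

Write a = (a_1, ..., a_4) in the standard basis. For each basis vector v_i, ℓ(v_i) = <v_i, a> is a linear equation in the a_j's. Collect the n equations into a matrix system V a = ℓ, where row i of V is v_i (expressed in the standard basis). Since V is invertible (lower-triangular with 1s on the diagonal, up to permutation), solve by back-substitution:
  V =
[[1, -1, 1, 0],
 [0, 1, -1, 1],
 [-1, 1, 0, 0],
 [1, 0, 0, 0]]
  V a = (-5, -1, 2, -3)
Solving gives a = (-3, -1, -3, -3).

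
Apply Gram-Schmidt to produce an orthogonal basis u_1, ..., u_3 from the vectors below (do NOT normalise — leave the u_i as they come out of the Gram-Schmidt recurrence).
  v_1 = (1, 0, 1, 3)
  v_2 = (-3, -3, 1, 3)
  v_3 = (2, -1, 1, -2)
Orthogonal basis:
  u_1 = (1, 0, 1, 3)
  u_2 = (-40/11, -3, 4/11, 12/11)
  u_3 = (345/259, -460/259, 354/259, -233/259)

Apply the Gram-Schmidt recurrence
  u_1 = v_1
  u_i = v_i − Σ_{j<i} ((v_i · u_j) / (u_j · u_j)) · u_j.

Step by step this gives:
  u_1 = (1, 0, 1, 3)
  u_2 = (-40/11, -3, 4/11, 12/11)
  u_3 = (345/259, -460/259, 354/259, -233/259)

Orthogonality check:
  u_2 · u_1 = 0 (should be 0)
  u_3 · u_1 = 0 (should be 0)
  u_3 · u_2 = 0 (should be 0)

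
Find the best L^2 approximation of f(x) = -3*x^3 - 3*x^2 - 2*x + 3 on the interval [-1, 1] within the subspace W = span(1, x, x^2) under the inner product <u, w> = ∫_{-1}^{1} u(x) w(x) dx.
g(x) = -3*x^2 - 19*x/5 + 3

The best approximation g ∈ W is the orthogonal projection of f onto W. Writing g = a_0 + a_1 x + a_2 x^2, the coefficients solve the normal equations G · a = b where
  G_{ij} = <φ_i, φ_j> and b_i = <f, φ_i>, with φ_0 = 1, φ_1 = x, φ_2 = x^2.
G =
  [2, 0, 2/3]
  [0, 2/3, 0]
  [2/3, 0, 2/5],
b = (4, -38/15, 4/5).
Solving gives a_0 = 3, a_1 = -19/5, a_2 = -3, so
  g(x) = -3*x^2 - 19*x/5 + 3.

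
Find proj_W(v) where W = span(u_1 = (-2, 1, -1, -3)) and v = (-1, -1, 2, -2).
proj_W(v) = (-2/3, 1/3, -1/3, -1)

Set up U = [u_1 | ... | u_1] ∈ R^(4×1). The projector onto W = col(U) is P = U (U^T U)^(-1) U^T.
Compute U^T U =
  [15],
and U^T v = (5).
Solve U^T U · c = U^T v for the coefficients: c = (1/3). The projection is proj_W(v) = U c.
Check: (v - proj_W(v)) · u_1 = 0  (should be 0).
Result: proj_W(v) = (-2/3, 1/3, -1/3, -1).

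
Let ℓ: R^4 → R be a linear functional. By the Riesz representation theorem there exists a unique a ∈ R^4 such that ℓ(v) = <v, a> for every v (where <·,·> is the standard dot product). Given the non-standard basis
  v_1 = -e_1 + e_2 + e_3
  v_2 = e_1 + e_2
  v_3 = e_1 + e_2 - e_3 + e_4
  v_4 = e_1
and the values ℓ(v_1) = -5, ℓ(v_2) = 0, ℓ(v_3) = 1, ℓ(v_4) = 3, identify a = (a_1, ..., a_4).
a = (3, -3, 1, 2)

Write a = (a_1, ..., a_4) in the standard basis. For each basis vector v_i, ℓ(v_i) = <v_i, a> is a linear equation in the a_j's. Collect the n equations into a matrix system V a = ℓ, where row i of V is v_i (expressed in the standard basis). Since V is invertible (lower-triangular with 1s on the diagonal, up to permutation), solve by back-substitution:
  V =
[[-1, 1, 1, 0],
 [1, 1, 0, 0],
 [1, 1, -1, 1],
 [1, 0, 0, 0]]
  V a = (-5, 0, 1, 3)
Solving gives a = (3, -3, 1, 2).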